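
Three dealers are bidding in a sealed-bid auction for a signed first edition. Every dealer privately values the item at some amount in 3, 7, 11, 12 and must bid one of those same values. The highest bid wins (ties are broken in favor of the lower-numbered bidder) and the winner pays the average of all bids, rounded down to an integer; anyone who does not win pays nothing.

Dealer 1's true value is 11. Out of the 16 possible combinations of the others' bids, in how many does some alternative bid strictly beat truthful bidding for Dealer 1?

Others bid (3, 3): truth gives 6; bid 3 gives 8 > 6. Violating.
Others bid (3, 7): truth gives 4; bid 7 gives 6 > 4. Violating.
Others bid (3, 12): truth gives 0; bid 12 gives 2 > 0. Violating.
Others bid (7, 3): truth gives 4; bid 7 gives 6 > 4. Violating.
Others bid (3, 11): truth gives 3; no alternative beats it.
Others bid (7, 11): truth gives 2; no alternative beats it.
(Checking all 16 profiles: 8 have a profitable deviation, 8 do not.)

8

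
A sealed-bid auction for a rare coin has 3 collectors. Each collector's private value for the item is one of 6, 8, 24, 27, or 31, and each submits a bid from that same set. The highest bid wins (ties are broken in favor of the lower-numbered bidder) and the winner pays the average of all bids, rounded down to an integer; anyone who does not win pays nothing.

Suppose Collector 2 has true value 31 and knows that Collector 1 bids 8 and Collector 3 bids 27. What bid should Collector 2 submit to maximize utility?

27

Bid 6: loses, pays 0, utility 0.
Bid 8: loses, pays 0, utility 0.
Bid 24: loses, pays 0, utility 0.
Bid 27: wins, pays 20, utility 31 - 20 = 11.
Bid 31: wins, pays 22, utility 31 - 22 = 9.
The best choice is 27 with utility 11.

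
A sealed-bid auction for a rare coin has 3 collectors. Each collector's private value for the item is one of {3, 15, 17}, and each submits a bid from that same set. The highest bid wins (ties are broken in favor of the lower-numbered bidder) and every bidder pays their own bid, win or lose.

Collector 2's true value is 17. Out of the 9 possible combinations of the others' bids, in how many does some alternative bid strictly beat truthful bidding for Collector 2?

Others bid (3, 3): truth gives 0; bid 15 gives 2 > 0. Violating.
Others bid (3, 15): truth gives 0; bid 15 gives 2 > 0. Violating.
Others bid (17, 3): truth gives -17; bid 3 gives -3 > -17. Violating.
Others bid (17, 15): truth gives -17; bid 3 gives -3 > -17. Violating.
Others bid (3, 17): truth gives 0; no alternative beats it.
Others bid (15, 3): truth gives 0; no alternative beats it.
(Checking all 9 profiles: 5 have a profitable deviation, 4 do not.)

5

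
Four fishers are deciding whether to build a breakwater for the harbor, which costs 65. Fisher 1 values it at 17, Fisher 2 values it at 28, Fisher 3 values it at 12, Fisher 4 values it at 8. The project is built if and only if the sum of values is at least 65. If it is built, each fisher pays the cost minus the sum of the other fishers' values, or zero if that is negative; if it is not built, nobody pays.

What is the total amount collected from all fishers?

Total value 65 ≥ cost 65, so it is built.
Fisher 1: others sum to 48; max(0, 65 - 48) = 17.
Fisher 2: others sum to 37; max(0, 65 - 37) = 28.
Fisher 3: others sum to 53; max(0, 65 - 53) = 12.
Fisher 4: others sum to 57; max(0, 65 - 57) = 8.
Total collected = 17 + 28 + 12 + 8 = 65.

65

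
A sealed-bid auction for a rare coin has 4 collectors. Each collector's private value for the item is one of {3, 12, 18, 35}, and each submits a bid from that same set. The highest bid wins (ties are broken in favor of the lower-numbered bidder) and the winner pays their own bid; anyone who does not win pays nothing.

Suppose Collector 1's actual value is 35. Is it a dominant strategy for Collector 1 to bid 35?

Consider the case where Collector 2 bids 3, Collector 3 bids 3 and Collector 4 bids 3.
Truthful bid 35: wins, pays 35, utility 35 - 35 = 0.
Bid 3 instead: wins, pays 3, utility 35 - 3 = 32.
Since 32 > 0, bidding 3 is strictly better here, so truthful bidding is not dominant.

No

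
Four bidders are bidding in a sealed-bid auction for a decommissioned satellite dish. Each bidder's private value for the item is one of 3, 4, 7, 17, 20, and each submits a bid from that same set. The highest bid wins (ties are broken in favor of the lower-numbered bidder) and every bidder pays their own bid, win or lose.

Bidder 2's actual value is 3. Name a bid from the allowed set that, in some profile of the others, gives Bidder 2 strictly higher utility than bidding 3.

4

Suppose Bidder 1 bids 3, Bidder 3 bids 3 and Bidder 4 bids 3.
Bid 3: loses but pays 3, utility -3.
Bid 4: wins, pays 4, utility 3 - 4 = -1.
So bidding 4 beats truth here (-1 > -3).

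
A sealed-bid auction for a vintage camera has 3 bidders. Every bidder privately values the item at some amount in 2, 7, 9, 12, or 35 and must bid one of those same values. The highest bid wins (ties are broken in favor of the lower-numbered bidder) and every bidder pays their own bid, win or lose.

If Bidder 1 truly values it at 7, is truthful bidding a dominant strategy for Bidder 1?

No

Consider the case where Bidder 2 bids 2 and Bidder 3 bids 2.
Truthful bid 7: wins, pays 7, utility 7 - 7 = 0.
Bid 2 instead: wins, pays 2, utility 7 - 2 = 5.
Since 5 > 0, bidding 2 is strictly better here, so truthful bidding is not dominant.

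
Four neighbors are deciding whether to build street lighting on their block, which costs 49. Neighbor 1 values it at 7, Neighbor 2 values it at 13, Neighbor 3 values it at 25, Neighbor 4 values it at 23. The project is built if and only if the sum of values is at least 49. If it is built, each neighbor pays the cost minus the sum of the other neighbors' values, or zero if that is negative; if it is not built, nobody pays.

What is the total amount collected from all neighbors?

Total value 68 ≥ cost 49, so it is built.
Neighbor 1: others sum to 61; max(0, 49 - 61) = 0.
Neighbor 2: others sum to 55; max(0, 49 - 55) = 0.
Neighbor 3: others sum to 43; max(0, 49 - 43) = 6.
Neighbor 4: others sum to 45; max(0, 49 - 45) = 4.
Total collected = 0 + 0 + 6 + 4 = 10.

10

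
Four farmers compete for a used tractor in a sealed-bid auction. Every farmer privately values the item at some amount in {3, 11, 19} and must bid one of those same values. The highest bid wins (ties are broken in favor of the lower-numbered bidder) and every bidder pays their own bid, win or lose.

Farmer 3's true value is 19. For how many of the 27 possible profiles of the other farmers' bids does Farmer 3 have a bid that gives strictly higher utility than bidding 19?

Others bid (3, 3, 3): truth gives 0; bid 11 gives 8 > 0. Violating.
Others bid (3, 3, 11): truth gives 0; bid 11 gives 8 > 0. Violating.
Others bid (3, 19, 3): truth gives -19; bid 3 gives -3 > -19. Violating.
Others bid (3, 19, 11): truth gives -19; bid 3 gives -3 > -19. Violating.
Others bid (3, 3, 19): truth gives 0; no alternative beats it.
Others bid (3, 11, 3): truth gives 0; no alternative beats it.
(Checking all 27 profiles: 17 have a profitable deviation, 10 do not.)

17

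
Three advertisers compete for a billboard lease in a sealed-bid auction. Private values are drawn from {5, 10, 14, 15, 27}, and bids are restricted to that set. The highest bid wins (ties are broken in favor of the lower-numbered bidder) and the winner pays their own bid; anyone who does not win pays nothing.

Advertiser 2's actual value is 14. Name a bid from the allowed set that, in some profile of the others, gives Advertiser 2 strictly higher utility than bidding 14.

Suppose Advertiser 1 bids 5 and Advertiser 3 bids 5.
Bid 14: wins, pays 14, utility 14 - 14 = 0.
Bid 10: wins, pays 10, utility 14 - 10 = 4.
So bidding 10 beats truth here (4 > 0).

10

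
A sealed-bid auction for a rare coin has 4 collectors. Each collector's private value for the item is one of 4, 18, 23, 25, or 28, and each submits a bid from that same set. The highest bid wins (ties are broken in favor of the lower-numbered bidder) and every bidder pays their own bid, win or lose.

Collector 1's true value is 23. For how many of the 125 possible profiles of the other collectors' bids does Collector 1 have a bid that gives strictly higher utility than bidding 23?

106

Others bid (4, 4, 4): truth gives 0; bid 4 gives 19 > 0. Violating.
Others bid (4, 4, 18): truth gives 0; bid 18 gives 5 > 0. Violating.
Others bid (4, 4, 25): truth gives -23; bid 25 gives -2 > -23. Violating.
Others bid (4, 4, 28): truth gives -23; bid 4 gives -4 > -23. Violating.
Others bid (4, 4, 23): truth gives 0; no alternative beats it.
Others bid (4, 18, 23): truth gives 0; no alternative beats it.
(Checking all 125 profiles: 106 have a profitable deviation, 19 do not.)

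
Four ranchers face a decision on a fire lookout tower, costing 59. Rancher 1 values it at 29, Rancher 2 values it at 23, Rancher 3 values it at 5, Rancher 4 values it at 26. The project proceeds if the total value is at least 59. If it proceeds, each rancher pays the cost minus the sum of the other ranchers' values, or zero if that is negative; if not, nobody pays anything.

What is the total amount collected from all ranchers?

Total value 83 ≥ cost 59, so it is built.
Rancher 1: others sum to 54; max(0, 59 - 54) = 5.
Rancher 2: others sum to 60; max(0, 59 - 60) = 0.
Rancher 3: others sum to 78; max(0, 59 - 78) = 0.
Rancher 4: others sum to 57; max(0, 59 - 57) = 2.
Total collected = 5 + 0 + 0 + 2 = 7.

7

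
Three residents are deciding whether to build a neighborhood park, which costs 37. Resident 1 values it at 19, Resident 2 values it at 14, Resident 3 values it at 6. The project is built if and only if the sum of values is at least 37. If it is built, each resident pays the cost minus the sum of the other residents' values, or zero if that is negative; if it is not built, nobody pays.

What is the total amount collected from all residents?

33

Total value 39 ≥ cost 37, so it is built.
Resident 1: others sum to 20; max(0, 37 - 20) = 17.
Resident 2: others sum to 25; max(0, 37 - 25) = 12.
Resident 3: others sum to 33; max(0, 37 - 33) = 4.
Total collected = 17 + 12 + 4 = 33.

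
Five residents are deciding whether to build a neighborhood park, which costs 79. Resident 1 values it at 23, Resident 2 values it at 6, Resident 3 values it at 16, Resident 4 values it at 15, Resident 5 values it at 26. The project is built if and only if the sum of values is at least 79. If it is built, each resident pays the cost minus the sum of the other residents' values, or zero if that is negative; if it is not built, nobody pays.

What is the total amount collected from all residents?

52

Total value 86 ≥ cost 79, so it is built.
Resident 1: others sum to 63; max(0, 79 - 63) = 16.
Resident 2: others sum to 80; max(0, 79 - 80) = 0.
Resident 3: others sum to 70; max(0, 79 - 70) = 9.
Resident 4: others sum to 71; max(0, 79 - 71) = 8.
Resident 5: others sum to 60; max(0, 79 - 60) = 19.
Total collected = 16 + 0 + 9 + 8 + 19 = 52.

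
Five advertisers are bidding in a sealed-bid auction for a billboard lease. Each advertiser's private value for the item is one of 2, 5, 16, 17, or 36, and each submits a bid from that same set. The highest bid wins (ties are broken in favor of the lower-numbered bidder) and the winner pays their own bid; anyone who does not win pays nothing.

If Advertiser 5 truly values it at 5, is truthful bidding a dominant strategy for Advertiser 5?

Check each profile of the others' bids and compare truth against every alternative bid.
Others bid (2, 2, 2, 2): truth gives 0, best alternative gives 0.
Others bid (2, 2, 2, 5): truth gives 0, best alternative gives 0.
Others bid (2, 2, 2, 16): truth gives 0, best alternative gives 0.
Others bid (2, 2, 2, 17): truth gives 0, best alternative gives 0.
Others bid (2, 2, 2, 36): truth gives 0, best alternative gives 0.
Others bid (2, 2, 5, 2): truth gives 0, best alternative gives 0.
(Remaining 619 profiles checked similarly; truth is weakly best in each.)
In every case the truthful bid is at least as good as any alternative, so it is a dominant strategy.

Yes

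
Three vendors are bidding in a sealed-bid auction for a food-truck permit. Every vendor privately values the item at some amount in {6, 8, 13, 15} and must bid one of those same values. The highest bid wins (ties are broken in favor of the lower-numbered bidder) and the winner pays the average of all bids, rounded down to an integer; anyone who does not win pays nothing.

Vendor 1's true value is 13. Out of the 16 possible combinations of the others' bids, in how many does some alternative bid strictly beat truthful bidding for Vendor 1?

8

Others bid (6, 6): truth gives 5; bid 6 gives 7 > 5. Violating.
Others bid (6, 8): truth gives 4; bid 8 gives 6 > 4. Violating.
Others bid (6, 15): truth gives 0; bid 15 gives 1 > 0. Violating.
Others bid (8, 6): truth gives 4; bid 8 gives 6 > 4. Violating.
Others bid (6, 13): truth gives 3; no alternative beats it.
Others bid (8, 13): truth gives 2; no alternative beats it.
(Checking all 16 profiles: 8 have a profitable deviation, 8 do not.)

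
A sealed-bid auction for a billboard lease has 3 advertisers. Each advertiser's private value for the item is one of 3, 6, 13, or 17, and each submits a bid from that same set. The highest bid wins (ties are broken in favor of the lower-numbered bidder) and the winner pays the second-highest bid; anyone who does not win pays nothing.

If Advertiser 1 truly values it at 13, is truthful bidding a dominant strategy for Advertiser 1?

Yes

Check each profile of the others' bids and compare truth against every alternative bid.
Others bid (3, 3): truth gives 10, best alternative gives 10.
Others bid (3, 6): truth gives 7, best alternative gives 7.
Others bid (6, 3): truth gives 7, best alternative gives 7.
Others bid (6, 6): truth gives 7, best alternative gives 7.
Others bid (3, 13): truth gives 0, best alternative gives 0.
Others bid (3, 17): truth gives 0, best alternative gives 0.
(Remaining 10 profiles checked similarly; truth is weakly best in each.)
In every case the truthful bid is at least as good as any alternative, so it is a dominant strategy.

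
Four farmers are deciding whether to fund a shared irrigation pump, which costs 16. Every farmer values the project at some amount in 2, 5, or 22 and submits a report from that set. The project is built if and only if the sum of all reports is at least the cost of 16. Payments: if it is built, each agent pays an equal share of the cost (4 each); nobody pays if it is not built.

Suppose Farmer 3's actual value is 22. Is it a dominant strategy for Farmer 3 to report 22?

Check each profile of the others' reports and compare truth against every alternative report.
Others report (2, 2, 2): truth gives 18, best alternative gives 0.
Others report (2, 2, 5): truth gives 18, best alternative gives 0.
Others report (2, 5, 2): truth gives 18, best alternative gives 0.
Others report (5, 2, 2): truth gives 18, best alternative gives 0.
Others report (2, 2, 22): truth gives 18, best alternative gives 18.
Others report (2, 5, 5): truth gives 18, best alternative gives 18.
(Remaining 21 profiles checked similarly; truth is weakly best in each.)
In every case the truthful report is at least as good as any alternative, so it is a dominant strategy.

Yes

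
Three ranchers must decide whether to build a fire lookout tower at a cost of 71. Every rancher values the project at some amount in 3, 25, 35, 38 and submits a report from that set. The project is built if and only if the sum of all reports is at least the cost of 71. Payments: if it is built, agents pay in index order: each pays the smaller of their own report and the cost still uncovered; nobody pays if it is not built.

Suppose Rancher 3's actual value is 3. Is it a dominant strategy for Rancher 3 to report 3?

Yes

Check each profile of the others' reports and compare truth against every alternative report.
Others report (25, 25): truth gives 0, best alternative gives -18.
Others report (25, 35): truth gives 0, best alternative gives -8.
Others report (35, 25): truth gives 0, best alternative gives -8.
Others report (25, 38): truth gives 0, best alternative gives -5.
Others report (38, 25): truth gives 0, best alternative gives -5.
Others report (35, 38): truth gives 3, best alternative gives 3.
(Remaining 10 profiles checked similarly; truth is weakly best in each.)
In every case the truthful report is at least as good as any alternative, so it is a dominant strategy.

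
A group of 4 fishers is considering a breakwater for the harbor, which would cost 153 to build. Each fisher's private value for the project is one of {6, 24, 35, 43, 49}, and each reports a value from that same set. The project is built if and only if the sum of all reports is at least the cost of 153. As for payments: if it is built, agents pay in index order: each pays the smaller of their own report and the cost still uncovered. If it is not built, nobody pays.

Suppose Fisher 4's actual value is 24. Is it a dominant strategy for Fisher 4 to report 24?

Check each profile of the others' reports and compare truth against every alternative report.
Others report (49, 49, 49): truth gives 18, best alternative gives 18.
Others report (43, 49, 49): truth gives 12, best alternative gives 12.
Others report (49, 43, 49): truth gives 12, best alternative gives 12.
Others report (49, 49, 43): truth gives 12, best alternative gives 12.
Others report (43, 43, 49): truth gives 6, best alternative gives 6.
Others report (43, 49, 43): truth gives 6, best alternative gives 6.
(Remaining 119 profiles checked similarly; truth is weakly best in each.)
In every case the truthful report is at least as good as any alternative, so it is a dominant strategy.

Yes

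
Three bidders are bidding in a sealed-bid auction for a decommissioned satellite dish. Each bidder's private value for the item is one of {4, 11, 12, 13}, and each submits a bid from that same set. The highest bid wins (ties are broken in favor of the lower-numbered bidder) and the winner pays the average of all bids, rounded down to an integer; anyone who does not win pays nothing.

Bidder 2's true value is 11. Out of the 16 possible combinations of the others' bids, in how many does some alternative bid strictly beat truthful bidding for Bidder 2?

4

Others bid (4, 12): truth gives 0; bid 12 gives 2 > 0. Violating.
Others bid (4, 13): truth gives 0; bid 13 gives 1 > 0. Violating.
Others bid (11, 4): truth gives 0; bid 12 gives 2 > 0. Violating.
Others bid (12, 4): truth gives 0; bid 13 gives 2 > 0. Violating.
Others bid (4, 4): truth gives 5; no alternative beats it.
Others bid (4, 11): truth gives 3; no alternative beats it.
(Checking all 16 profiles: 4 have a profitable deviation, 12 do not.)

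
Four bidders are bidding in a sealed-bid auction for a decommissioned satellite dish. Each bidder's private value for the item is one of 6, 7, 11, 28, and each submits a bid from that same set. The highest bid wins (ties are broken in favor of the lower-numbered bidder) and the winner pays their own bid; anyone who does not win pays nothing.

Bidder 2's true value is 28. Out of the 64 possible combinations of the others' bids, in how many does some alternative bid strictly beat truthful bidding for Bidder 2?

Others bid (6, 6, 6): truth gives 0; bid 7 gives 21 > 0. Violating.
Others bid (6, 6, 7): truth gives 0; bid 7 gives 21 > 0. Violating.
Others bid (6, 6, 11): truth gives 0; bid 11 gives 17 > 0. Violating.
Others bid (6, 7, 6): truth gives 0; bid 7 gives 21 > 0. Violating.
Others bid (6, 6, 28): truth gives 0; no alternative beats it.
Others bid (6, 7, 28): truth gives 0; no alternative beats it.
(Checking all 64 profiles: 18 have a profitable deviation, 46 do not.)

18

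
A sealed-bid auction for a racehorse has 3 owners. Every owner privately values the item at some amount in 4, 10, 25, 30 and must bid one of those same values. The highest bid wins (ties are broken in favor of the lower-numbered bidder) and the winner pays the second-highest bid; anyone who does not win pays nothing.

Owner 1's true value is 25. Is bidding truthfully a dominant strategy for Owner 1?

Yes

Check each profile of the others' bids and compare truth against every alternative bid.
Others bid (4, 4): truth gives 21, best alternative gives 21.
Others bid (4, 10): truth gives 15, best alternative gives 15.
Others bid (10, 4): truth gives 15, best alternative gives 15.
Others bid (10, 10): truth gives 15, best alternative gives 15.
Others bid (4, 25): truth gives 0, best alternative gives 0.
Others bid (4, 30): truth gives 0, best alternative gives 0.
(Remaining 10 profiles checked similarly; truth is weakly best in each.)
In every case the truthful bid is at least as good as any alternative, so it is a dominant strategy.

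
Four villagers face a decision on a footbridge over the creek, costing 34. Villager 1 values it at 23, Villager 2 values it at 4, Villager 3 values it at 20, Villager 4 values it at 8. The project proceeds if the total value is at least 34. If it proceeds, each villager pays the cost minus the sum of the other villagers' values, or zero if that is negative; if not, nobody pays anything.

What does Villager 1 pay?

Total value 55 ≥ cost 34, so the project is built.
The other villagers' values sum to 32.
Cost minus that sum is 34 - 32 = 2.

2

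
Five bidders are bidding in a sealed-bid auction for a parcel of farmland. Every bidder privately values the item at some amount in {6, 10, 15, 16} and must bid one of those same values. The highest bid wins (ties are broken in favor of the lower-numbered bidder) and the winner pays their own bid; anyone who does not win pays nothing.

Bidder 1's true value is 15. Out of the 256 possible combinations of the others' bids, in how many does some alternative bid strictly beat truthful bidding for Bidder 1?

Others bid (6, 6, 6, 6): truth gives 0; bid 6 gives 9 > 0. Violating.
Others bid (6, 6, 6, 10): truth gives 0; bid 10 gives 5 > 0. Violating.
Others bid (6, 6, 10, 6): truth gives 0; bid 10 gives 5 > 0. Violating.
Others bid (6, 6, 10, 10): truth gives 0; bid 10 gives 5 > 0. Violating.
Others bid (6, 6, 6, 15): truth gives 0; no alternative beats it.
Others bid (6, 6, 6, 16): truth gives 0; no alternative beats it.
(Checking all 256 profiles: 16 have a profitable deviation, 240 do not.)

16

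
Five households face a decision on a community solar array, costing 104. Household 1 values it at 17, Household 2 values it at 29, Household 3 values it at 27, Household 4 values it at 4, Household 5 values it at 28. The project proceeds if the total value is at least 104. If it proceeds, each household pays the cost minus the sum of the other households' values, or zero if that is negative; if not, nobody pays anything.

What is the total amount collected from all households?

Total value 105 ≥ cost 104, so it is built.
Household 1: others sum to 88; max(0, 104 - 88) = 16.
Household 2: others sum to 76; max(0, 104 - 76) = 28.
Household 3: others sum to 78; max(0, 104 - 78) = 26.
Household 4: others sum to 101; max(0, 104 - 101) = 3.
Household 5: others sum to 77; max(0, 104 - 77) = 27.
Total collected = 16 + 28 + 26 + 3 + 27 = 100.

100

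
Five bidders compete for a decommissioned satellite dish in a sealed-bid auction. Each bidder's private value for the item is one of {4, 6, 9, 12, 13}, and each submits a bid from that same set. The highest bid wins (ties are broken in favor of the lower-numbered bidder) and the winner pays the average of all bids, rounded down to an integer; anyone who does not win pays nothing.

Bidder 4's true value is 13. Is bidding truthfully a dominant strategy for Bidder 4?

No

Consider the case where Bidder 1 bids 4, Bidder 2 bids 4, Bidder 3 bids 4 and Bidder 5 bids 4.
Truthful bid 13: wins, pays 5, utility 13 - 5 = 8.
Bid 6 instead: wins, pays 4, utility 13 - 4 = 9.
Since 9 > 8, bidding 6 is strictly better here, so truthful bidding is not dominant.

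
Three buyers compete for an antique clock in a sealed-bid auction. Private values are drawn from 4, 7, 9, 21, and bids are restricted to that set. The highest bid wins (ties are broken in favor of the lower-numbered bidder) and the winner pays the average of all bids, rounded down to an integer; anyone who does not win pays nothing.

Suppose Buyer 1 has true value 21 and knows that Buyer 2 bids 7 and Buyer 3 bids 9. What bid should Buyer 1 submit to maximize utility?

9

Bid 4: loses, pays 0, utility 0.
Bid 7: loses, pays 0, utility 0.
Bid 9: wins, pays 8, utility 21 - 8 = 13.
Bid 21: wins, pays 12, utility 21 - 12 = 9.
The best choice is 9 with utility 13.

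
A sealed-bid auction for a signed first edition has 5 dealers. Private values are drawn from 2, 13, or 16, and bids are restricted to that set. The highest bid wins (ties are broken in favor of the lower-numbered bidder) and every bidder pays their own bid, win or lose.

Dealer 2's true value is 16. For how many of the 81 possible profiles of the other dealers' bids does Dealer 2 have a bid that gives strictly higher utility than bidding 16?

35

Others bid (2, 2, 2, 2): truth gives 0; bid 13 gives 3 > 0. Violating.
Others bid (2, 2, 2, 13): truth gives 0; bid 13 gives 3 > 0. Violating.
Others bid (2, 2, 13, 2): truth gives 0; bid 13 gives 3 > 0. Violating.
Others bid (2, 2, 13, 13): truth gives 0; bid 13 gives 3 > 0. Violating.
Others bid (2, 2, 2, 16): truth gives 0; no alternative beats it.
Others bid (2, 2, 13, 16): truth gives 0; no alternative beats it.
(Checking all 81 profiles: 35 have a profitable deviation, 46 do not.)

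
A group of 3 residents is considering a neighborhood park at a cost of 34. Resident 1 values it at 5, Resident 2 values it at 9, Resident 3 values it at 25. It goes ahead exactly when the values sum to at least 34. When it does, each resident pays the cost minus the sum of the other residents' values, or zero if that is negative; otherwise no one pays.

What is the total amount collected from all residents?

24

Total value 39 ≥ cost 34, so it is built.
Resident 1: others sum to 34; max(0, 34 - 34) = 0.
Resident 2: others sum to 30; max(0, 34 - 30) = 4.
Resident 3: others sum to 14; max(0, 34 - 14) = 20.
Total collected = 0 + 4 + 20 = 24.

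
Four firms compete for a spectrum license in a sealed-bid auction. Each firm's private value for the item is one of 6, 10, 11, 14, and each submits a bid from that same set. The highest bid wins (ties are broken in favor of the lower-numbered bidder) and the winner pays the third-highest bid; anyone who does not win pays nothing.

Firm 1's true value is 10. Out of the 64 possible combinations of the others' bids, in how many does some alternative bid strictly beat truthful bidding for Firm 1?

Others bid (6, 6, 11): truth gives 0; bid 11 gives 4 > 0. Violating.
Others bid (6, 6, 14): truth gives 0; bid 14 gives 4 > 0. Violating.
Others bid (6, 11, 6): truth gives 0; bid 11 gives 4 > 0. Violating.
Others bid (6, 14, 6): truth gives 0; bid 14 gives 4 > 0. Violating.
Others bid (6, 6, 6): truth gives 4; no alternative beats it.
Others bid (6, 6, 10): truth gives 4; no alternative beats it.
(Checking all 64 profiles: 6 have a profitable deviation, 58 do not.)

6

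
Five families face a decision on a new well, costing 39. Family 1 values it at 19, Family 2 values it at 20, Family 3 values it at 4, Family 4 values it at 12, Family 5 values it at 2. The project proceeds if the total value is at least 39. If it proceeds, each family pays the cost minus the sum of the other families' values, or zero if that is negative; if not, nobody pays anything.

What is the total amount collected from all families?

3

Total value 57 ≥ cost 39, so it is built.
Family 1: others sum to 38; max(0, 39 - 38) = 1.
Family 2: others sum to 37; max(0, 39 - 37) = 2.
Family 3: others sum to 53; max(0, 39 - 53) = 0.
Family 4: others sum to 45; max(0, 39 - 45) = 0.
Family 5: others sum to 55; max(0, 39 - 55) = 0.
Total collected = 1 + 2 + 0 + 0 + 0 = 3.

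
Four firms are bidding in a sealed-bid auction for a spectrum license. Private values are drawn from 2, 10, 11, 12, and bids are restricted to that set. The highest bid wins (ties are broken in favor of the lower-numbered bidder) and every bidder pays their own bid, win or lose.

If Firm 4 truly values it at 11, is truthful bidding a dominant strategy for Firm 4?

No

Consider the case where Firm 1 bids 2, Firm 2 bids 2 and Firm 3 bids 2.
Truthful bid 11: wins, pays 11, utility 11 - 11 = 0.
Bid 10 instead: wins, pays 10, utility 11 - 10 = 1.
Since 1 > 0, bidding 10 is strictly better here, so truthful bidding is not dominant.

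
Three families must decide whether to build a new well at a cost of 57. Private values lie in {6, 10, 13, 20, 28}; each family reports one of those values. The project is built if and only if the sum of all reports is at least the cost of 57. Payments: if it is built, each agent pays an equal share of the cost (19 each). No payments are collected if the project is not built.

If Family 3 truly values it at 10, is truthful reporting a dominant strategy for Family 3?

Consider the case where Family 1 reports 20 and Family 2 reports 28.
Truthful report 10: project built, pays 19, utility 10 - 19 = -9.
Report 6 instead: project not built, utility 0.
Since 0 > -9, reporting 6 is strictly better here, so truthful reporting is not dominant.

No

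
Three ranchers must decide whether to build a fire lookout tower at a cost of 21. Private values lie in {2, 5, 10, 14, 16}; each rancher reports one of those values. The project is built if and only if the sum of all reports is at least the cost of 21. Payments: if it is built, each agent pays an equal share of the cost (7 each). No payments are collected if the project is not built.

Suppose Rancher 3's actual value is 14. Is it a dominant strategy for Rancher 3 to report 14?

Check each profile of the others' reports and compare truth against every alternative report.
Others report (2, 5): truth gives 7, best alternative gives 7.
Others report (2, 10): truth gives 7, best alternative gives 7.
Others report (2, 14): truth gives 7, best alternative gives 7.
Others report (2, 16): truth gives 7, best alternative gives 7.
Others report (5, 2): truth gives 7, best alternative gives 7.
Others report (5, 5): truth gives 7, best alternative gives 7.
(Remaining 19 profiles checked similarly; truth is weakly best in each.)
In every case the truthful report is at least as good as any alternative, so it is a dominant strategy.

Yes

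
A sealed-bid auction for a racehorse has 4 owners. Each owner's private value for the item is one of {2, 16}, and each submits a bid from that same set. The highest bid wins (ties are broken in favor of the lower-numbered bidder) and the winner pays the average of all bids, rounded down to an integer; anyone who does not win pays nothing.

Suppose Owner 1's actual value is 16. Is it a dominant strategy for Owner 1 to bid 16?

No

Consider the case where Owner 2 bids 2, Owner 3 bids 2 and Owner 4 bids 2.
Truthful bid 16: wins, pays 5, utility 16 - 5 = 11.
Bid 2 instead: wins, pays 2, utility 16 - 2 = 14.
Since 14 > 11, bidding 2 is strictly better here, so truthful bidding is not dominant.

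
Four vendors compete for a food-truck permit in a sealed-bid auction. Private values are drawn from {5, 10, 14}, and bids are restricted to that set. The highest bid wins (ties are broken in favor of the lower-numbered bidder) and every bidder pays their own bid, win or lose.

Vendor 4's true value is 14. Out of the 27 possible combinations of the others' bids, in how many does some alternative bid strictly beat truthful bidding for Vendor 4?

20

Others bid (5, 5, 5): truth gives 0; bid 10 gives 4 > 0. Violating.
Others bid (5, 5, 14): truth gives -14; bid 5 gives -5 > -14. Violating.
Others bid (5, 10, 14): truth gives -14; bid 5 gives -5 > -14. Violating.
Others bid (5, 14, 5): truth gives -14; bid 5 gives -5 > -14. Violating.
Others bid (5, 5, 10): truth gives 0; no alternative beats it.
Others bid (5, 10, 5): truth gives 0; no alternative beats it.
(Checking all 27 profiles: 20 have a profitable deviation, 7 do not.)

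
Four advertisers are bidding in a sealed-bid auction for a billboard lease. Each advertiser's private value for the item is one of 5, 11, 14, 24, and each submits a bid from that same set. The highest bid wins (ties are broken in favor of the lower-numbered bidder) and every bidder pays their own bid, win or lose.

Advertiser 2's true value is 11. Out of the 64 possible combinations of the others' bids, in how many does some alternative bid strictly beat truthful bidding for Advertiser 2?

Others bid (5, 5, 14): truth gives -11; bid 14 gives -3 > -11. Violating.
Others bid (5, 5, 24): truth gives -11; bid 5 gives -5 > -11. Violating.
Others bid (5, 11, 14): truth gives -11; bid 14 gives -3 > -11. Violating.
Others bid (5, 11, 24): truth gives -11; bid 5 gives -5 > -11. Violating.
Others bid (5, 5, 5): truth gives 0; no alternative beats it.
Others bid (5, 5, 11): truth gives 0; no alternative beats it.
(Checking all 64 profiles: 60 have a profitable deviation, 4 do not.)

60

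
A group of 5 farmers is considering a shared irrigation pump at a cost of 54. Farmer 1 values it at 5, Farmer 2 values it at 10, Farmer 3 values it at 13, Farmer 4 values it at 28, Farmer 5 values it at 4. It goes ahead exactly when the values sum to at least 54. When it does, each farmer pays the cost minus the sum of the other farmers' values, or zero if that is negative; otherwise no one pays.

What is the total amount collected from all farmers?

Total value 60 ≥ cost 54, so it is built.
Farmer 1: others sum to 55; max(0, 54 - 55) = 0.
Farmer 2: others sum to 50; max(0, 54 - 50) = 4.
Farmer 3: others sum to 47; max(0, 54 - 47) = 7.
Farmer 4: others sum to 32; max(0, 54 - 32) = 22.
Farmer 5: others sum to 56; max(0, 54 - 56) = 0.
Total collected = 0 + 4 + 7 + 22 + 0 = 33.

33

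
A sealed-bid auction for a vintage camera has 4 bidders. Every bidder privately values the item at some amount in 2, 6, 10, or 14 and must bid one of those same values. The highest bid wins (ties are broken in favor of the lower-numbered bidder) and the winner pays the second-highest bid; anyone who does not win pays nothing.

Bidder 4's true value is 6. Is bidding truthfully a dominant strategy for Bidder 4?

Yes

Check each profile of the others' bids and compare truth against every alternative bid.
Others bid (2, 2, 2): truth gives 4, best alternative gives 4.
Others bid (2, 2, 6): truth gives 0, best alternative gives 0.
Others bid (2, 2, 10): truth gives 0, best alternative gives 0.
Others bid (2, 2, 14): truth gives 0, best alternative gives 0.
Others bid (2, 6, 2): truth gives 0, best alternative gives 0.
Others bid (2, 6, 6): truth gives 0, best alternative gives 0.
(Remaining 58 profiles checked similarly; truth is weakly best in each.)
In every case the truthful bid is at least as good as any alternative, so it is a dominant strategy.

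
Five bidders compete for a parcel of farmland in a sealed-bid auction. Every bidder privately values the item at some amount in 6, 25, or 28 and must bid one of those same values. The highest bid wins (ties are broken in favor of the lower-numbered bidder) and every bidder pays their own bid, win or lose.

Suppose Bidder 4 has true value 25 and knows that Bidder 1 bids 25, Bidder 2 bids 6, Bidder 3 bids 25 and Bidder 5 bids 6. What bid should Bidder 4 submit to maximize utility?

Bid 6: loses but pays 6, utility -6.
Bid 25: loses but pays 25, utility -25.
Bid 28: wins, pays 28, utility 25 - 28 = -3.
The best choice is 28 with utility -3.

28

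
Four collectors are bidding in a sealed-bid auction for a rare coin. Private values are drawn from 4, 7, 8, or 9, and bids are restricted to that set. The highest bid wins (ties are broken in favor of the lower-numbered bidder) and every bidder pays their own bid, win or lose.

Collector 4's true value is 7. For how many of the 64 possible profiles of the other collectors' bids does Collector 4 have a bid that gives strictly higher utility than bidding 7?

Others bid (4, 4, 7): truth gives -7; bid 8 gives -1 > -7. Violating.
Others bid (4, 4, 8): truth gives -7; bid 9 gives -2 > -7. Violating.
Others bid (4, 4, 9): truth gives -7; bid 4 gives -4 > -7. Violating.
Others bid (4, 7, 4): truth gives -7; bid 8 gives -1 > -7. Violating.
Others bid (4, 4, 4): truth gives 0; no alternative beats it.
(Checking all 64 profiles: 63 have a profitable deviation, 1 does not.)

63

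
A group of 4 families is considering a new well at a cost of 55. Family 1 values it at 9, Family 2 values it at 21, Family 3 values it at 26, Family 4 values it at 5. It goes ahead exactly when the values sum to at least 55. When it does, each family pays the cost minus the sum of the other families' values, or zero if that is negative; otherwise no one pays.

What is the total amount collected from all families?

Total value 61 ≥ cost 55, so it is built.
Family 1: others sum to 52; max(0, 55 - 52) = 3.
Family 2: others sum to 40; max(0, 55 - 40) = 15.
Family 3: others sum to 35; max(0, 55 - 35) = 20.
Family 4: others sum to 56; max(0, 55 - 56) = 0.
Total collected = 3 + 15 + 20 + 0 = 38.

38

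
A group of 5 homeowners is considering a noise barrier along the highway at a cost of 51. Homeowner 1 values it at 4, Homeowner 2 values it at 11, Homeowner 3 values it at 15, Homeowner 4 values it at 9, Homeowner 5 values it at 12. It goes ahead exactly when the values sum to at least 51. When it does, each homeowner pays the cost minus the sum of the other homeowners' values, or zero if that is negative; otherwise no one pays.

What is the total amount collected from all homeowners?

Total value 51 ≥ cost 51, so it is built.
Homeowner 1: others sum to 47; max(0, 51 - 47) = 4.
Homeowner 2: others sum to 40; max(0, 51 - 40) = 11.
Homeowner 3: others sum to 36; max(0, 51 - 36) = 15.
Homeowner 4: others sum to 42; max(0, 51 - 42) = 9.
Homeowner 5: others sum to 39; max(0, 51 - 39) = 12.
Total collected = 4 + 11 + 15 + 9 + 12 = 51.

51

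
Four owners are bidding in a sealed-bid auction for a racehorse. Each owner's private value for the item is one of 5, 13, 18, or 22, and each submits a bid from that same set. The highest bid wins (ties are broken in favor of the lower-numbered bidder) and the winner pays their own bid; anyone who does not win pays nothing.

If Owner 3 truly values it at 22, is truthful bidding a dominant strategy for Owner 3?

Consider the case where Owner 1 bids 5, Owner 2 bids 5 and Owner 4 bids 5.
Truthful bid 22: wins, pays 22, utility 22 - 22 = 0.
Bid 13 instead: wins, pays 13, utility 22 - 13 = 9.
Since 9 > 0, bidding 13 is strictly better here, so truthful bidding is not dominant.

No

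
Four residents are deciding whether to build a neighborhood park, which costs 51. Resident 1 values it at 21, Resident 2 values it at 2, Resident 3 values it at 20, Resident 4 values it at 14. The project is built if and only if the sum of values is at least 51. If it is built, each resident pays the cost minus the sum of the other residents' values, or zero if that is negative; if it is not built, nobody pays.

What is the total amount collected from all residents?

37

Total value 57 ≥ cost 51, so it is built.
Resident 1: others sum to 36; max(0, 51 - 36) = 15.
Resident 2: others sum to 55; max(0, 51 - 55) = 0.
Resident 3: others sum to 37; max(0, 51 - 37) = 14.
Resident 4: others sum to 43; max(0, 51 - 43) = 8.
Total collected = 15 + 0 + 14 + 8 = 37.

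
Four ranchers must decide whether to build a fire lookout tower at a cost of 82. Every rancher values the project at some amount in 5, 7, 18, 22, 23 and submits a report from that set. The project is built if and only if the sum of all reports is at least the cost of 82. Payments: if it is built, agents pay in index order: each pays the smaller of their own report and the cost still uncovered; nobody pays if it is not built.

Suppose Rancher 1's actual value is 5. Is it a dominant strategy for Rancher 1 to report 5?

Yes

Check each profile of the others' reports and compare truth against every alternative report.
Others report (5, 5, 5): truth gives 0, best alternative gives 0.
Others report (5, 5, 7): truth gives 0, best alternative gives 0.
Others report (5, 5, 18): truth gives 0, best alternative gives 0.
Others report (5, 5, 22): truth gives 0, best alternative gives 0.
Others report (5, 5, 23): truth gives 0, best alternative gives 0.
Others report (5, 7, 5): truth gives 0, best alternative gives 0.
(Remaining 119 profiles checked similarly; truth is weakly best in each.)
In every case the truthful report is at least as good as any alternative, so it is a dominant strategy.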